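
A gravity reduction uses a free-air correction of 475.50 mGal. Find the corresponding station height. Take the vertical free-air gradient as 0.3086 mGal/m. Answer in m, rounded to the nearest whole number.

h = 475.50 / 0.3086 = 1540.83 m

1541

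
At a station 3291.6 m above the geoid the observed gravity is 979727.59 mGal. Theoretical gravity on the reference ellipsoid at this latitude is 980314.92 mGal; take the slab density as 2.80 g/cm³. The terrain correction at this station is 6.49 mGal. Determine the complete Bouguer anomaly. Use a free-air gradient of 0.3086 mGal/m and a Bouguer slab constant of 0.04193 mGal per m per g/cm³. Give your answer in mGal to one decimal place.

48.5

Free-air correction = 0.3086 × 3291.6 = 1015.79 mGal
Free-air anomaly = 979727.59 − 980314.92 + (1015.79) = 428.46 mGal
Bouguer slab correction = 0.04193 × 2.80 × 3291.6 = 386.45 mGal
Simple Bouguer anomaly = 428.46 − (386.45) = 42.01 mGal
Complete Bouguer anomaly = 42.01 + 6.49 = 48.50 mGal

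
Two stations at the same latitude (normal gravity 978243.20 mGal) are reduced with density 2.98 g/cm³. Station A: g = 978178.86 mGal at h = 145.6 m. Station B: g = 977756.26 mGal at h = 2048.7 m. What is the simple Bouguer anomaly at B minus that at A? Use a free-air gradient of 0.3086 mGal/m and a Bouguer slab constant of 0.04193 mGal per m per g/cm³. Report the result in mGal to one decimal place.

Δg_SB(A) = 978178.86 − 978243.20 + 0.3086×145.6 − 0.04193×2.98×145.6 = -37.60 mGal
Δg_SB(B) = 977756.26 − 978243.20 + 0.3086×2048.7 − 0.04193×2.98×2048.7 = -110.70 mGal
Difference = -110.70 − (-37.60) = -73.10 mGal

-73.1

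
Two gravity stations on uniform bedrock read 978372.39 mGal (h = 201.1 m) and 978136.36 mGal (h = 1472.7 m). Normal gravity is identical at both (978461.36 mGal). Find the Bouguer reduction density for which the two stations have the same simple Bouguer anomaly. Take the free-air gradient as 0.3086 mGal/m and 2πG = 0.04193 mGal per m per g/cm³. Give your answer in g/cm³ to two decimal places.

2.93

Δg_obs = 978136.36 − 978372.39 = -236.03 mGal over Δh = 1472.7 − 201.1 = 1271.6 m
Equal Bouguer anomalies ⇒ Δg_obs + (0.3086 − 0.04193ρ)·Δh = 0
0.3086 − 0.04193ρ = −Δg_obs/Δh = 0.18562
ρ = (0.3086 − 0.18562) / 0.04193 = 2.93 g/cm³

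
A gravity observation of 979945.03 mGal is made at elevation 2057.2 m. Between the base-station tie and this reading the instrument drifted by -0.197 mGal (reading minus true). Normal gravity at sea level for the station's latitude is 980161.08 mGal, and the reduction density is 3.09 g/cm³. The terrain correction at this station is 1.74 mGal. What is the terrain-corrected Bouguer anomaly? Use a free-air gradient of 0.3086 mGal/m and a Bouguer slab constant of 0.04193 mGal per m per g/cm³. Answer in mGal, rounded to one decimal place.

Drift-corrected reading = 979945.03 − (-0.197) = 979945.227 mGal
Free-air correction = 0.3086 × 2057.2 = 634.85 mGal
Free-air anomaly = 979945.227 − 980161.08 + (634.85) = 418.997 mGal
Bouguer slab correction = 0.04193 × 3.09 × 2057.2 = 266.54 mGal
Simple Bouguer anomaly = 418.997 − (266.54) = 152.457 mGal
Complete Bouguer anomaly = 152.457 + 1.74 = 154.197 mGal

154.2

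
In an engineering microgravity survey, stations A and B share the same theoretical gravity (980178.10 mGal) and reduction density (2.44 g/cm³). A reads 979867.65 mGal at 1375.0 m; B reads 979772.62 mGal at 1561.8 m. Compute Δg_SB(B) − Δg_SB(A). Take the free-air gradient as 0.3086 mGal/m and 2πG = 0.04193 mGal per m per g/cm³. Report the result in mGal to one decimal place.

-56.5

Δg_SB(A) = 979867.65 − 980178.10 + 0.3086×1375.0 − 0.04193×2.44×1375.0 = -26.80 mGal
Δg_SB(B) = 979772.62 − 980178.10 + 0.3086×1561.8 − 0.04193×2.44×1561.8 = -83.30 mGal
Difference = -83.30 − (-26.80) = -56.50 mGal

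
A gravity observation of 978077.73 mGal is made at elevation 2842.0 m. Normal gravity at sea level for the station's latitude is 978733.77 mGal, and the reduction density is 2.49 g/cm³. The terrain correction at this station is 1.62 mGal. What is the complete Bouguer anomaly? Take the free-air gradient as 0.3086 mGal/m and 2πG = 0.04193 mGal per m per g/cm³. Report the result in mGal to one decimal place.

-74.1

Free-air correction = 0.3086 × 2842.0 = 877.04 mGal
Free-air anomaly = 978077.73 − 978733.77 + (877.04) = 221.00 mGal
Bouguer slab correction = 0.04193 × 2.49 × 2842.0 = 296.72 mGal
Simple Bouguer anomaly = 221.00 − (296.72) = -75.72 mGal
Complete Bouguer anomaly = -75.72 + 1.62 = -74.10 mGal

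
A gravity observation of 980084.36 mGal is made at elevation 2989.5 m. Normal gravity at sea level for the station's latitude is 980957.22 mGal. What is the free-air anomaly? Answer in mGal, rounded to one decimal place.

Free-air correction = 0.3086 × 2989.5 = 922.56 mGal
Free-air anomaly = 980084.36 − 980957.22 + (922.56) = 49.70 mGal

49.7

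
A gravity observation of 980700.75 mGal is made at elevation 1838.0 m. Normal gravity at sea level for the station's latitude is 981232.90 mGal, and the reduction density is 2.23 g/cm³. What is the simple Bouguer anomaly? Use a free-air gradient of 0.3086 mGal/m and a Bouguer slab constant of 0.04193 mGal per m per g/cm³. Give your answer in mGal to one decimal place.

Free-air correction = 0.3086 × 1838.0 = 567.21 mGal
Free-air anomaly = 980700.75 − 981232.90 + (567.21) = 35.06 mGal
Bouguer slab correction = 0.04193 × 2.23 × 1838.0 = 171.86 mGal
Simple Bouguer anomaly = 35.06 − (171.86) = -136.80 mGal

-136.8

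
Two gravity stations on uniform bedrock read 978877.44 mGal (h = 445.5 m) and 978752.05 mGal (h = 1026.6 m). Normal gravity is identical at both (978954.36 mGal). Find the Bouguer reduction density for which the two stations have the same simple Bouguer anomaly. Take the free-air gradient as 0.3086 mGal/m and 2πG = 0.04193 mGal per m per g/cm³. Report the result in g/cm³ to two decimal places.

2.21

Δg_obs = 978752.05 − 978877.44 = -125.39 mGal over Δh = 1026.6 − 445.5 = 581.1 m
Equal Bouguer anomalies ⇒ Δg_obs + (0.3086 − 0.04193ρ)·Δh = 0
0.3086 − 0.04193ρ = −Δg_obs/Δh = 0.21578
ρ = (0.3086 − 0.21578) / 0.04193 = 2.21 g/cm³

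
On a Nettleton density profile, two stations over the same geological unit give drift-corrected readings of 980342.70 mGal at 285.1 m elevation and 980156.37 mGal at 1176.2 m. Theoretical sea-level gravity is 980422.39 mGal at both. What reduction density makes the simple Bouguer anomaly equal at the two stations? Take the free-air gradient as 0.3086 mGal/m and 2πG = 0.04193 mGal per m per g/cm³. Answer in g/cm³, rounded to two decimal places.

2.37

Δg_obs = 980156.37 − 980342.70 = -186.33 mGal over Δh = 1176.2 − 285.1 = 891.1 m
Equal Bouguer anomalies ⇒ Δg_obs + (0.3086 − 0.04193ρ)·Δh = 0
0.3086 − 0.04193ρ = −Δg_obs/Δh = 0.20910
ρ = (0.3086 − 0.20910) / 0.04193 = 2.37 g/cm³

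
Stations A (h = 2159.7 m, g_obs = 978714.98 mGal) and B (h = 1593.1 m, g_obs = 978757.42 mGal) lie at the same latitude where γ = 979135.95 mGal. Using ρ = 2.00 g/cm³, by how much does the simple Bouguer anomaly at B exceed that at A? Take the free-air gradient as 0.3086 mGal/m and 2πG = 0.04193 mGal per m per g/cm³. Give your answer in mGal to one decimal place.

Δg_SB(A) = 978714.98 − 979135.95 + 0.3086×2159.7 − 0.04193×2.00×2159.7 = 64.40 mGal
Δg_SB(B) = 978757.42 − 979135.95 + 0.3086×1593.1 − 0.04193×2.00×1593.1 = -20.50 mGal
Difference = -20.50 − (64.40) = -84.90 mGal

-84.9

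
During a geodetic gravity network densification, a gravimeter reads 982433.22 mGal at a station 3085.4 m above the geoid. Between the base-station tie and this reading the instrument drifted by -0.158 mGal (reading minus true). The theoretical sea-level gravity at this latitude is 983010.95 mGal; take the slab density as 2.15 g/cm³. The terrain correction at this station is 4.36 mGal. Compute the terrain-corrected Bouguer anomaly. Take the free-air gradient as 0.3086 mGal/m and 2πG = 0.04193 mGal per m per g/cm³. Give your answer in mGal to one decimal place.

Drift-corrected reading = 982433.22 − (-0.158) = 982433.378 mGal
Free-air correction = 0.3086 × 3085.4 = 952.15 mGal
Free-air anomaly = 982433.378 − 983010.95 + (952.15) = 374.578 mGal
Bouguer slab correction = 0.04193 × 2.15 × 3085.4 = 278.15 mGal
Simple Bouguer anomaly = 374.578 − (278.15) = 96.428 mGal
Complete Bouguer anomaly = 96.428 + 4.36 = 100.788 mGal

100.8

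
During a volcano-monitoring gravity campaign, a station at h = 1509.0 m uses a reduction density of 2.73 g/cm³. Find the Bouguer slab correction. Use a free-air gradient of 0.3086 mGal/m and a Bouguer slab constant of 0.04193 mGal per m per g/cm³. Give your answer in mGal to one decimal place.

172.7

Bouguer slab correction = 0.04193 × 2.73 × 1509.0 = 172.7 mGal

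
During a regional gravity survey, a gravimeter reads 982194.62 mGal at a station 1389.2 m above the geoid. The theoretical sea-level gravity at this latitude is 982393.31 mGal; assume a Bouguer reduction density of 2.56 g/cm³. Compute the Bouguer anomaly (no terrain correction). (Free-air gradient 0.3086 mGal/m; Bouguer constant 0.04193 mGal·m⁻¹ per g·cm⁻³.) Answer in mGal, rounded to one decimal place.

Free-air correction = 0.3086 × 1389.2 = 428.71 mGal
Free-air anomaly = 982194.62 − 982393.31 + (428.71) = 230.02 mGal
Bouguer slab correction = 0.04193 × 2.56 × 1389.2 = 149.12 mGal
Simple Bouguer anomaly = 230.02 − (149.12) = 80.90 mGal

80.9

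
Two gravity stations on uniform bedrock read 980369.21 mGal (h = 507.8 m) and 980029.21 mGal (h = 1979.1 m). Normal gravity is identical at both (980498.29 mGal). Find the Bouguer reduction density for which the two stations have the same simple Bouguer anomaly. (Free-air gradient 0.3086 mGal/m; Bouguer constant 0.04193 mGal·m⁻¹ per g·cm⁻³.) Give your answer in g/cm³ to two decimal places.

Δg_obs = 980029.21 − 980369.21 = -340.00 mGal over Δh = 1979.1 − 507.8 = 1471.3 m
Equal Bouguer anomalies ⇒ Δg_obs + (0.3086 − 0.04193ρ)·Δh = 0
0.3086 − 0.04193ρ = −Δg_obs/Δh = 0.23109
ρ = (0.3086 − 0.23109) / 0.04193 = 1.85 g/cm³

1.85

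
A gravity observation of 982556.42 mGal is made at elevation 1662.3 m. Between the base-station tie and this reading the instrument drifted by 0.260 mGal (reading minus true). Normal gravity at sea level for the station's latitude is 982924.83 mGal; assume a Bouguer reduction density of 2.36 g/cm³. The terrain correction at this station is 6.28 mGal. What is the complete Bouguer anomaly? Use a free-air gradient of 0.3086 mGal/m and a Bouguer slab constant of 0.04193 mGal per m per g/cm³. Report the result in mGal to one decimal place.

-13.9

Drift-corrected reading = 982556.42 − (0.260) = 982556.160 mGal
Free-air correction = 0.3086 × 1662.3 = 512.99 mGal
Free-air anomaly = 982556.160 − 982924.83 + (512.99) = 144.320 mGal
Bouguer slab correction = 0.04193 × 2.36 × 1662.3 = 164.49 mGal
Simple Bouguer anomaly = 144.320 − (164.49) = -20.170 mGal
Complete Bouguer anomaly = -20.170 + 6.28 = -13.890 mGal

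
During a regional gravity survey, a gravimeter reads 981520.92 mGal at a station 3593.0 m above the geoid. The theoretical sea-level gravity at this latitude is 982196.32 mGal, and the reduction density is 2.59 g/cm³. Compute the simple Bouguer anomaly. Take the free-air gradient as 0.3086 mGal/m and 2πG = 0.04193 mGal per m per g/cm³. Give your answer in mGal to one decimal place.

43.2

Free-air correction = 0.3086 × 3593.0 = 1108.80 mGal
Free-air anomaly = 981520.92 − 982196.32 + (1108.80) = 433.40 mGal
Bouguer slab correction = 0.04193 × 2.59 × 3593.0 = 390.20 mGal
Simple Bouguer anomaly = 433.40 − (390.20) = 43.20 mGal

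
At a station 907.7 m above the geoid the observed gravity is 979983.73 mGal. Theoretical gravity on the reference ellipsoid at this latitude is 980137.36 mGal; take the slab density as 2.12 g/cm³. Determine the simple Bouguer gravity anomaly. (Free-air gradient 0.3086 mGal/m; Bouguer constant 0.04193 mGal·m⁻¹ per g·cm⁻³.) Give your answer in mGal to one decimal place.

Free-air correction = 0.3086 × 907.7 = 280.12 mGal
Free-air anomaly = 979983.73 − 980137.36 + (280.12) = 126.49 mGal
Bouguer slab correction = 0.04193 × 2.12 × 907.7 = 80.69 mGal
Simple Bouguer anomaly = 126.49 − (80.69) = 45.80 mGal

45.8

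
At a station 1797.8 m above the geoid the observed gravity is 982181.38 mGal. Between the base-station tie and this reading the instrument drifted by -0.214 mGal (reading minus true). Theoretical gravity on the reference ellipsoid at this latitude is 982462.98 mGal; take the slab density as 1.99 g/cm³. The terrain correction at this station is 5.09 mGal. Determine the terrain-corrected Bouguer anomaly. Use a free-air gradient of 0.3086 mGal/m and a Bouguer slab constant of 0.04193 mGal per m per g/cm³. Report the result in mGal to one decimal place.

128.5

Drift-corrected reading = 982181.38 − (-0.214) = 982181.594 mGal
Free-air correction = 0.3086 × 1797.8 = 554.80 mGal
Free-air anomaly = 982181.594 − 982462.98 + (554.80) = 273.414 mGal
Bouguer slab correction = 0.04193 × 1.99 × 1797.8 = 150.01 mGal
Simple Bouguer anomaly = 273.414 − (150.01) = 123.404 mGal
Complete Bouguer anomaly = 123.404 + 5.09 = 128.494 mGal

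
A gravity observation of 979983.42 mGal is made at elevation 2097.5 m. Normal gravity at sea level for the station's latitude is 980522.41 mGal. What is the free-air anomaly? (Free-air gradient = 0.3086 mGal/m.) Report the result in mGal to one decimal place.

Free-air correction = 0.3086 × 2097.5 = 647.29 mGal
Free-air anomaly = 979983.42 − 980522.41 + (647.29) = 108.30 mGal

108.3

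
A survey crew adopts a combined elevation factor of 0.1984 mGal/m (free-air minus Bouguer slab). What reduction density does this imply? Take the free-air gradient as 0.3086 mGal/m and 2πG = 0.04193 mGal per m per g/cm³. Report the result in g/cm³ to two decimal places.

0.1984 = 0.3086 − 0.04193 × ρ
ρ = (0.3086 − 0.1984) / 0.04193 = 2.63 g/cm³

2.63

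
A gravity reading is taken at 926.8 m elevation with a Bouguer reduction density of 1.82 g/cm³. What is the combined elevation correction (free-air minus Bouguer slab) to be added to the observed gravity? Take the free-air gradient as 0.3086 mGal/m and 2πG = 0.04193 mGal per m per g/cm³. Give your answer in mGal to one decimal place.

Combined gradient = 0.3086 − 0.04193 × 1.82 = 0.2322874 mGal/m
Combined elevation correction = 0.2322874 × 926.8 = 215.3 mGal

215.3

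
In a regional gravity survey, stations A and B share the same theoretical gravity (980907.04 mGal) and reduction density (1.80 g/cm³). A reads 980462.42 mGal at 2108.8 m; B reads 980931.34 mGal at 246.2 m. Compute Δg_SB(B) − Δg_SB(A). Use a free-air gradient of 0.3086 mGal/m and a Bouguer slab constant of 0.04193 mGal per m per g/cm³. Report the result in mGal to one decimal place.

34.7

Δg_SB(A) = 980462.42 − 980907.04 + 0.3086×2108.8 − 0.04193×1.80×2108.8 = 47.00 mGal
Δg_SB(B) = 980931.34 − 980907.04 + 0.3086×246.2 − 0.04193×1.80×246.2 = 81.70 mGal
Difference = 81.70 − (47.00) = 34.70 mGal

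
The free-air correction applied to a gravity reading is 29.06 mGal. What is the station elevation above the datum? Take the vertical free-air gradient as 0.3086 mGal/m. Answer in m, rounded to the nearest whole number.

94

h = 29.06 / 0.3086 = 94.17 m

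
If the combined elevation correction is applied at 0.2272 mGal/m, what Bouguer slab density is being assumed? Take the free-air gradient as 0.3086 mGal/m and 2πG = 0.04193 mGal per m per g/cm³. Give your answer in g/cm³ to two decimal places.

0.2272 = 0.3086 − 0.04193 × ρ
ρ = (0.3086 − 0.2272) / 0.04193 = 1.94 g/cm³

1.94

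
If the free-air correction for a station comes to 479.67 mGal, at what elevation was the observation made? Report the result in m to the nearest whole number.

1554

h = 479.67 / 0.3086 = 1554.34 m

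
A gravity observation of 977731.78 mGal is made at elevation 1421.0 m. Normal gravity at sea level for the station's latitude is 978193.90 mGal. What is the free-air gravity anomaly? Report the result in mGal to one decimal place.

-23.6

Free-air correction = 0.3086 × 1421.0 = 438.52 mGal
Free-air anomaly = 977731.78 − 978193.90 + (438.52) = -23.60 mGal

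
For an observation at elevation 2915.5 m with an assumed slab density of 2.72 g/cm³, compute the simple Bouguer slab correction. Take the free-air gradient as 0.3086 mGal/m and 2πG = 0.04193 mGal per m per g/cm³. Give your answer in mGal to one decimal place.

Bouguer slab correction = 0.04193 × 2.72 × 2915.5 = 332.5 mGal

332.5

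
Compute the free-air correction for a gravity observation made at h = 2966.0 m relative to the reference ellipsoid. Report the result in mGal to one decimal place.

Free-air correction = 0.3086 × 2966.0 = 915.3 mGal

915.3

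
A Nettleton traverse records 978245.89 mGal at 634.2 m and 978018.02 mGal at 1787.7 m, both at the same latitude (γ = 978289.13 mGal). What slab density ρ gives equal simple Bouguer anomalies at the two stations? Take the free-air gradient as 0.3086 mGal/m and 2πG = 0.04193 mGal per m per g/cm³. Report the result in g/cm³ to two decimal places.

Δg_obs = 978018.02 − 978245.89 = -227.87 mGal over Δh = 1787.7 − 634.2 = 1153.5 m
Equal Bouguer anomalies ⇒ Δg_obs + (0.3086 − 0.04193ρ)·Δh = 0
0.3086 − 0.04193ρ = −Δg_obs/Δh = 0.19755
ρ = (0.3086 − 0.19755) / 0.04193 = 2.65 g/cm³

2.65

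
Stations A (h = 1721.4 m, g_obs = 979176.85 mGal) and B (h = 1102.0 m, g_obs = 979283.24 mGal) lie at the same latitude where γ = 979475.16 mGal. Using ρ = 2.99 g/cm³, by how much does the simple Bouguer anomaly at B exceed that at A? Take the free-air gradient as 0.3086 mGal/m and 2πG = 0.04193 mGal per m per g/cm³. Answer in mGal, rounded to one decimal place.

-7.1

Δg_SB(A) = 979176.85 − 979475.16 + 0.3086×1721.4 − 0.04193×2.99×1721.4 = 17.10 mGal
Δg_SB(B) = 979283.24 − 979475.16 + 0.3086×1102.0 − 0.04193×2.99×1102.0 = 10.00 mGal
Difference = 10.00 − (17.10) = -7.10 mGal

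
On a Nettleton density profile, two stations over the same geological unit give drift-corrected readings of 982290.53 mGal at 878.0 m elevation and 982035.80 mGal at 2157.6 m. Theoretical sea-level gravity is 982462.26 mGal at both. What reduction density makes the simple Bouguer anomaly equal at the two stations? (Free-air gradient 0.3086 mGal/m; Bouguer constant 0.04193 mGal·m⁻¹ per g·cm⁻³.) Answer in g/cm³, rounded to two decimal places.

2.61

Δg_obs = 982035.80 − 982290.53 = -254.73 mGal over Δh = 2157.6 − 878.0 = 1279.6 m
Equal Bouguer anomalies ⇒ Δg_obs + (0.3086 − 0.04193ρ)·Δh = 0
0.3086 − 0.04193ρ = −Δg_obs/Δh = 0.19907
ρ = (0.3086 − 0.19907) / 0.04193 = 2.61 g/cm³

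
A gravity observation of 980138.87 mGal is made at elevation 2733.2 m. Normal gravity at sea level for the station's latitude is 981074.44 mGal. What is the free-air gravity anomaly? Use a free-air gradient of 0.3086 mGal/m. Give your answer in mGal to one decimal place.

-92.1

Free-air correction = 0.3086 × 2733.2 = 843.47 mGal
Free-air anomaly = 980138.87 − 981074.44 + (843.47) = -92.10 mGal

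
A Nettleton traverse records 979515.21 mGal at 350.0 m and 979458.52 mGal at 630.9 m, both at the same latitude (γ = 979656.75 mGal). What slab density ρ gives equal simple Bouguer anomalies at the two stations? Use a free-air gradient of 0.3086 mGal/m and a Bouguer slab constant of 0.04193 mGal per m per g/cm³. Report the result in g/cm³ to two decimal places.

Δg_obs = 979458.52 − 979515.21 = -56.69 mGal over Δh = 630.9 − 350.0 = 280.9 m
Equal Bouguer anomalies ⇒ Δg_obs + (0.3086 − 0.04193ρ)·Δh = 0
0.3086 − 0.04193ρ = −Δg_obs/Δh = 0.20182
ρ = (0.3086 − 0.20182) / 0.04193 = 2.55 g/cm³

2.55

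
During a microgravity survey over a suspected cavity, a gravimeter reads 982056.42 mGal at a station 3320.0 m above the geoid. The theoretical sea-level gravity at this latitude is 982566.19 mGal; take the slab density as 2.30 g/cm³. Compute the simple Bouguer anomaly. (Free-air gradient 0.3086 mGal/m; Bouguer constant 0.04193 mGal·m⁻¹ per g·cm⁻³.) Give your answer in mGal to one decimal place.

Free-air correction = 0.3086 × 3320.0 = 1024.55 mGal
Free-air anomaly = 982056.42 − 982566.19 + (1024.55) = 514.78 mGal
Bouguer slab correction = 0.04193 × 2.30 × 3320.0 = 320.18 mGal
Simple Bouguer anomaly = 514.78 − (320.18) = 194.60 mGal

194.6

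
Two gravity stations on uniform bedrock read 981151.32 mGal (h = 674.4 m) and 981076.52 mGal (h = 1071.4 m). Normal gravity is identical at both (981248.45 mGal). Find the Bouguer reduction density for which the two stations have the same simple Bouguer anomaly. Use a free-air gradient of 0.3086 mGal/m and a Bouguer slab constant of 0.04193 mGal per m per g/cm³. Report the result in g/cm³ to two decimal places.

2.87

Δg_obs = 981076.52 − 981151.32 = -74.80 mGal over Δh = 1071.4 − 674.4 = 397.0 m
Equal Bouguer anomalies ⇒ Δg_obs + (0.3086 − 0.04193ρ)·Δh = 0
0.3086 − 0.04193ρ = −Δg_obs/Δh = 0.18841
ρ = (0.3086 − 0.18841) / 0.04193 = 2.87 g/cm³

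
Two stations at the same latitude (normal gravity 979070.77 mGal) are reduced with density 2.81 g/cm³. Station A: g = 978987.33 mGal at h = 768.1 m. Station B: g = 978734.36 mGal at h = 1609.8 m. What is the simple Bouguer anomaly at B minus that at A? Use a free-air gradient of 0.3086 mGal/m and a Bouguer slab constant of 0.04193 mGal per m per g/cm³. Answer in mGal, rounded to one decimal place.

-92.4

Δg_SB(A) = 978987.33 − 979070.77 + 0.3086×768.1 − 0.04193×2.81×768.1 = 63.10 mGal
Δg_SB(B) = 978734.36 − 979070.77 + 0.3086×1609.8 − 0.04193×2.81×1609.8 = -29.30 mGal
Difference = -29.30 − (63.10) = -92.40 mGal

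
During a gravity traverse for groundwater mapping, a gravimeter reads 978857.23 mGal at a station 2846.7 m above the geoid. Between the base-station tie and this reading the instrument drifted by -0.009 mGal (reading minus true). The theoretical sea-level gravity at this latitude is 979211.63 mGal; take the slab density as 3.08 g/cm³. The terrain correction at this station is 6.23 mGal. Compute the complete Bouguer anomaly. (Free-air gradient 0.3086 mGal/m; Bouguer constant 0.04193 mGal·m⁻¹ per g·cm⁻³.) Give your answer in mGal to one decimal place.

Drift-corrected reading = 978857.23 − (-0.009) = 978857.239 mGal
Free-air correction = 0.3086 × 2846.7 = 878.49 mGal
Free-air anomaly = 978857.239 − 979211.63 + (878.49) = 524.099 mGal
Bouguer slab correction = 0.04193 × 3.08 × 2846.7 = 367.64 mGal
Simple Bouguer anomaly = 524.099 − (367.64) = 156.459 mGal
Complete Bouguer anomaly = 156.459 + 6.23 = 162.689 mGal

162.7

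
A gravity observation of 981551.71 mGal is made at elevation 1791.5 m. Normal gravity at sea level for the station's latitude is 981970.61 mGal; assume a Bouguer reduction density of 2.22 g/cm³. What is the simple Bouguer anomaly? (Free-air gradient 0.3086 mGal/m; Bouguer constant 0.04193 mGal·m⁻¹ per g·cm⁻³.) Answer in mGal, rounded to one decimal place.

-32.8

Free-air correction = 0.3086 × 1791.5 = 552.86 mGal
Free-air anomaly = 981551.71 − 981970.61 + (552.86) = 133.96 mGal
Bouguer slab correction = 0.04193 × 2.22 × 1791.5 = 166.76 mGal
Simple Bouguer anomaly = 133.96 − (166.76) = -32.80 mGal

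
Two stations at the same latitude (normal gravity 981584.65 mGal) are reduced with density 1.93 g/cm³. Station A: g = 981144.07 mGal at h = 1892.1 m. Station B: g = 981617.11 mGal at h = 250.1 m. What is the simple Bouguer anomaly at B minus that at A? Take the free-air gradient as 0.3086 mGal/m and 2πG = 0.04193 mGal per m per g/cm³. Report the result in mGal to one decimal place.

99.2

Δg_SB(A) = 981144.07 − 981584.65 + 0.3086×1892.1 − 0.04193×1.93×1892.1 = -9.80 mGal
Δg_SB(B) = 981617.11 − 981584.65 + 0.3086×250.1 − 0.04193×1.93×250.1 = 89.40 mGal
Difference = 89.40 − (-9.80) = 99.20 mGal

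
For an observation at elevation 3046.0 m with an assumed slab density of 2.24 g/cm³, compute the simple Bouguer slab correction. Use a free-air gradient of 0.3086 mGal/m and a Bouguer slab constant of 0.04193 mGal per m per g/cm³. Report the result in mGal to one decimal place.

286.1

Bouguer slab correction = 0.04193 × 2.24 × 3046.0 = 286.1 mGal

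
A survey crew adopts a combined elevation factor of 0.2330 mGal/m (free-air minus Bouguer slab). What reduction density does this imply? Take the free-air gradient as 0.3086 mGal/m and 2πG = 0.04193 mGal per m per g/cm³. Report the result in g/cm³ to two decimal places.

1.80

0.2330 = 0.3086 − 0.04193 × ρ
ρ = (0.3086 − 0.2330) / 0.04193 = 1.80 g/cm³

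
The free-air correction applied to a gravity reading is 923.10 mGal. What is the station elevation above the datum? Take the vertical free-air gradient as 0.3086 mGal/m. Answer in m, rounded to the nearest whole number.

2991

h = 923.10 / 0.3086 = 2991.25 m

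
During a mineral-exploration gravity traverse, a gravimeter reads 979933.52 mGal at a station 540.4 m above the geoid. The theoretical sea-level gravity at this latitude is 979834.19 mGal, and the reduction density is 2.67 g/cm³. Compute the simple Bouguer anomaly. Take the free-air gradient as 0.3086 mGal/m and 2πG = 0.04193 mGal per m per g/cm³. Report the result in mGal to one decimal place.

205.6

Free-air correction = 0.3086 × 540.4 = 166.77 mGal
Free-air anomaly = 979933.52 − 979834.19 + (166.77) = 266.10 mGal
Bouguer slab correction = 0.04193 × 2.67 × 540.4 = 60.50 mGal
Simple Bouguer anomaly = 266.10 − (60.50) = 205.60 mGal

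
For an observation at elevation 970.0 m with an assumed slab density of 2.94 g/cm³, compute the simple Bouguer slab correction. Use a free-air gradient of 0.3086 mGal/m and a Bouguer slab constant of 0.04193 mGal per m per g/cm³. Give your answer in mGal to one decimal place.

Bouguer slab correction = 0.04193 × 2.94 × 970.0 = 119.6 mGal

119.6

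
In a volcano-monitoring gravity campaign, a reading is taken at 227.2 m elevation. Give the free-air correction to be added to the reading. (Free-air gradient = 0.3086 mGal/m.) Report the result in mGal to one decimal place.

Free-air correction = 0.3086 × 227.2 = 70.1 mGal

70.1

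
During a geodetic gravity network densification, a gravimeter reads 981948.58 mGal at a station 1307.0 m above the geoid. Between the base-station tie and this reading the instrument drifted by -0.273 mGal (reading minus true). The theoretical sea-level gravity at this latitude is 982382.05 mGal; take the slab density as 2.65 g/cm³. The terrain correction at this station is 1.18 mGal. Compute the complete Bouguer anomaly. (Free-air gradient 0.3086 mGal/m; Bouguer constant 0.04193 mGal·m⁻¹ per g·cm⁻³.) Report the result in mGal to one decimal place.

Drift-corrected reading = 981948.58 − (-0.273) = 981948.853 mGal
Free-air correction = 0.3086 × 1307.0 = 403.34 mGal
Free-air anomaly = 981948.853 − 982382.05 + (403.34) = -29.857 mGal
Bouguer slab correction = 0.04193 × 2.65 × 1307.0 = 145.23 mGal
Simple Bouguer anomaly = -29.857 − (145.23) = -175.087 mGal
Complete Bouguer anomaly = -175.087 + 1.18 = -173.907 mGal

-173.9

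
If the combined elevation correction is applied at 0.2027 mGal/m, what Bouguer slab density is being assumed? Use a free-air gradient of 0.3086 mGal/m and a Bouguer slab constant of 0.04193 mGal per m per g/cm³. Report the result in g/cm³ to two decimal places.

0.2027 = 0.3086 − 0.04193 × ρ
ρ = (0.3086 − 0.2027) / 0.04193 = 2.53 g/cm³

2.53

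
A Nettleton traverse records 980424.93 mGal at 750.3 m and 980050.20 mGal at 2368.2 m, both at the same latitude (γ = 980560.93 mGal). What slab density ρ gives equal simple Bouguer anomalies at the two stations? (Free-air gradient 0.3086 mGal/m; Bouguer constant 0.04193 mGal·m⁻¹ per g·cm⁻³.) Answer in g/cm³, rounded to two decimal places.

Δg_obs = 980050.20 − 980424.93 = -374.73 mGal over Δh = 2368.2 − 750.3 = 1617.9 m
Equal Bouguer anomalies ⇒ Δg_obs + (0.3086 − 0.04193ρ)·Δh = 0
0.3086 − 0.04193ρ = −Δg_obs/Δh = 0.23162
ρ = (0.3086 − 0.23162) / 0.04193 = 1.84 g/cm³

1.84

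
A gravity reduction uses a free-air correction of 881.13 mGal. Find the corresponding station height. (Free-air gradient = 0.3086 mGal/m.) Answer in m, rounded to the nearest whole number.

h = 881.13 / 0.3086 = 2855.25 m

2855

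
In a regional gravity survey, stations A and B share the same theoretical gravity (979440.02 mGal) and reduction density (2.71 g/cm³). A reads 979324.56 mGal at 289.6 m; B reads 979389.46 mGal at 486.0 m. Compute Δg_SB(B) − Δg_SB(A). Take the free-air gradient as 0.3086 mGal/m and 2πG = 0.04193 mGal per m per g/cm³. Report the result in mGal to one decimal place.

Δg_SB(A) = 979324.56 − 979440.02 + 0.3086×289.6 − 0.04193×2.71×289.6 = -59.00 mGal
Δg_SB(B) = 979389.46 − 979440.02 + 0.3086×486.0 − 0.04193×2.71×486.0 = 44.20 mGal
Difference = 44.20 − (-59.00) = 103.20 mGal

103.2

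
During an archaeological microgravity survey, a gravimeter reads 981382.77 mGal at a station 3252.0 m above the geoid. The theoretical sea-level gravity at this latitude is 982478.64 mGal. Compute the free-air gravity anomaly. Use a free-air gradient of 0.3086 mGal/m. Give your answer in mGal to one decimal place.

-92.3

Free-air correction = 0.3086 × 3252.0 = 1003.57 mGal
Free-air anomaly = 981382.77 − 982478.64 + (1003.57) = -92.30 mGal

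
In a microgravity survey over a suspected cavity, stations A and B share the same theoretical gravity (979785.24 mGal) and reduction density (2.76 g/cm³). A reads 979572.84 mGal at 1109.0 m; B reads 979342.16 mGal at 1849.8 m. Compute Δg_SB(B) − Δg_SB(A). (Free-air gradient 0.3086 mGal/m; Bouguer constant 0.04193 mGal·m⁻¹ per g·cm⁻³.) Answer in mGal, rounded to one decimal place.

-87.8

Δg_SB(A) = 979572.84 − 979785.24 + 0.3086×1109.0 − 0.04193×2.76×1109.0 = 1.50 mGal
Δg_SB(B) = 979342.16 − 979785.24 + 0.3086×1849.8 − 0.04193×2.76×1849.8 = -86.30 mGal
Difference = -86.30 − (1.50) = -87.80 mGal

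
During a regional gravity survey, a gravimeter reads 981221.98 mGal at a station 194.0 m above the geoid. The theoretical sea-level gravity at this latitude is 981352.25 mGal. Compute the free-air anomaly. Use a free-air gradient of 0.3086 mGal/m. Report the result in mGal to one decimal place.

-70.4

Free-air correction = 0.3086 × 194.0 = 59.87 mGal
Free-air anomaly = 981221.98 − 981352.25 + (59.87) = -70.40 mGal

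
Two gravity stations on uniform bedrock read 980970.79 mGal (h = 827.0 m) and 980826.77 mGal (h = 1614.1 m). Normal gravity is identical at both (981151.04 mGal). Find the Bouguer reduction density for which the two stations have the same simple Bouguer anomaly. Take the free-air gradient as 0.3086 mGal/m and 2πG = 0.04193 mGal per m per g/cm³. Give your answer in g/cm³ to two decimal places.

Δg_obs = 980826.77 − 980970.79 = -144.02 mGal over Δh = 1614.1 − 827.0 = 787.1 m
Equal Bouguer anomalies ⇒ Δg_obs + (0.3086 − 0.04193ρ)·Δh = 0
0.3086 − 0.04193ρ = −Δg_obs/Δh = 0.18298
ρ = (0.3086 − 0.18298) / 0.04193 = 3.00 g/cm³

3.00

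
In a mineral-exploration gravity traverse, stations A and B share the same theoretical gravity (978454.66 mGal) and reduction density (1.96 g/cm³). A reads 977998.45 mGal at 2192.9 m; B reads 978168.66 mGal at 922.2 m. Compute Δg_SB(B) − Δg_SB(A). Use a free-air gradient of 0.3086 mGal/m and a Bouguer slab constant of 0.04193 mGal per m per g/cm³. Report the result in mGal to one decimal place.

Δg_SB(A) = 977998.45 − 978454.66 + 0.3086×2192.9 − 0.04193×1.96×2192.9 = 40.30 mGal
Δg_SB(B) = 978168.66 − 978454.66 + 0.3086×922.2 − 0.04193×1.96×922.2 = -77.20 mGal
Difference = -77.20 − (40.30) = -117.50 mGal

-117.5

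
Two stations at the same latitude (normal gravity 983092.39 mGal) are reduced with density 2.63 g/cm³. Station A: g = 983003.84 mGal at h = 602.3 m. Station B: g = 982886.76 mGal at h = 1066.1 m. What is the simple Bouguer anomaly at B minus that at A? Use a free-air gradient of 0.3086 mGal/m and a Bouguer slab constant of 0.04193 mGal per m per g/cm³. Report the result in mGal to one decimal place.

-25.1

Δg_SB(A) = 983003.84 − 983092.39 + 0.3086×602.3 − 0.04193×2.63×602.3 = 30.90 mGal
Δg_SB(B) = 982886.76 − 983092.39 + 0.3086×1066.1 − 0.04193×2.63×1066.1 = 5.80 mGal
Difference = 5.80 − (30.90) = -25.10 mGal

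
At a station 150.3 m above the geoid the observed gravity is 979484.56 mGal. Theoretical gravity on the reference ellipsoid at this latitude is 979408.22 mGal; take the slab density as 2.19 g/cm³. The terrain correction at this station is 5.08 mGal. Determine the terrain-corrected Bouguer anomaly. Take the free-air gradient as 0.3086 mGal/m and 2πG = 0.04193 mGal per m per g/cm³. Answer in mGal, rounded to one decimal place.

114.0

Free-air correction = 0.3086 × 150.3 = 46.38 mGal
Free-air anomaly = 979484.56 − 979408.22 + (46.38) = 122.72 mGal
Bouguer slab correction = 0.04193 × 2.19 × 150.3 = 13.80 mGal
Simple Bouguer anomaly = 122.72 − (13.80) = 108.92 mGal
Complete Bouguer anomaly = 108.92 + 5.08 = 114.00 mGal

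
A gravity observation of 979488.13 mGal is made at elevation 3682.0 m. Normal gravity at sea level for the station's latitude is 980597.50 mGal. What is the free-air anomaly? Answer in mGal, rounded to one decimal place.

26.9

Free-air correction = 0.3086 × 3682.0 = 1136.27 mGal
Free-air anomaly = 979488.13 − 980597.50 + (1136.27) = 26.90 mGal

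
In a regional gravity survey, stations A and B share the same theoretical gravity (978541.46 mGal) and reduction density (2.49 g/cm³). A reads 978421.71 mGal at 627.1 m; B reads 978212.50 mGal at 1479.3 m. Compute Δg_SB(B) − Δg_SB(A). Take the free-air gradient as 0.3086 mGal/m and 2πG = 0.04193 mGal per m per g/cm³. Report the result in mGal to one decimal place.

-35.2

Δg_SB(A) = 978421.71 − 978541.46 + 0.3086×627.1 − 0.04193×2.49×627.1 = 8.30 mGal
Δg_SB(B) = 978212.50 − 978541.46 + 0.3086×1479.3 − 0.04193×2.49×1479.3 = -26.90 mGal
Difference = -26.90 − (8.30) = -35.20 mGal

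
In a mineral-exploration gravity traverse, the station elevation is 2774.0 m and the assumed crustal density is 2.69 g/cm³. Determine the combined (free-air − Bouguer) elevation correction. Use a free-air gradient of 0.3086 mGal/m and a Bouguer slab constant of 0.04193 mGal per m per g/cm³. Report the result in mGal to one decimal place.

Combined gradient = 0.3086 − 0.04193 × 2.69 = 0.1958083 mGal/m
Combined elevation correction = 0.1958083 × 2774.0 = 543.2 mGal

543.2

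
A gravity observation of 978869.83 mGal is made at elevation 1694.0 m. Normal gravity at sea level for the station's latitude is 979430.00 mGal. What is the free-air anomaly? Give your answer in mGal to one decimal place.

-37.4

Free-air correction = 0.3086 × 1694.0 = 522.77 mGal
Free-air anomaly = 978869.83 − 979430.00 + (522.77) = -37.40 mGal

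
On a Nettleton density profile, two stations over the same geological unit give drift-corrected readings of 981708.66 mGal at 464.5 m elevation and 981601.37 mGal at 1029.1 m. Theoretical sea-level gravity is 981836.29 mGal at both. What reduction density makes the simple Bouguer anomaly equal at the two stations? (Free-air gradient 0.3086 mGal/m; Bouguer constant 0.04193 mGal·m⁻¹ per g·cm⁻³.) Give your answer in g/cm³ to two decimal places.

Δg_obs = 981601.37 − 981708.66 = -107.29 mGal over Δh = 1029.1 − 464.5 = 564.6 m
Equal Bouguer anomalies ⇒ Δg_obs + (0.3086 − 0.04193ρ)·Δh = 0
0.3086 − 0.04193ρ = −Δg_obs/Δh = 0.19003
ρ = (0.3086 − 0.19003) / 0.04193 = 2.83 g/cm³

2.83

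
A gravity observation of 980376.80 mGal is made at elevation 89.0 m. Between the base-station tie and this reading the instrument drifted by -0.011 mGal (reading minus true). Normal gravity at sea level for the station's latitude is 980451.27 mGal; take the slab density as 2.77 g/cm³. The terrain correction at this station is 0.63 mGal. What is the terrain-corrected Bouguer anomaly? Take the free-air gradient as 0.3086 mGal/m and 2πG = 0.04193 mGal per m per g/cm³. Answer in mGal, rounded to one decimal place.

-56.7

Drift-corrected reading = 980376.80 − (-0.011) = 980376.811 mGal
Free-air correction = 0.3086 × 89.0 = 27.47 mGal
Free-air anomaly = 980376.811 − 980451.27 + (27.47) = -46.989 mGal
Bouguer slab correction = 0.04193 × 2.77 × 89.0 = 10.34 mGal
Simple Bouguer anomaly = -46.989 − (10.34) = -57.329 mGal
Complete Bouguer anomaly = -57.329 + 0.63 = -56.699 mGal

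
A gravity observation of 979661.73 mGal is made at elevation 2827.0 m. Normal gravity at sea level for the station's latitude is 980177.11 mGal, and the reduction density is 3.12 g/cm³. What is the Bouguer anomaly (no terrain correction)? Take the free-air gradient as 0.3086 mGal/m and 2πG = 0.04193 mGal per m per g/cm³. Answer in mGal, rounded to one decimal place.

-12.8

Free-air correction = 0.3086 × 2827.0 = 872.41 mGal
Free-air anomaly = 979661.73 − 980177.11 + (872.41) = 357.03 mGal
Bouguer slab correction = 0.04193 × 3.12 × 2827.0 = 369.83 mGal
Simple Bouguer anomaly = 357.03 − (369.83) = -12.80 mGal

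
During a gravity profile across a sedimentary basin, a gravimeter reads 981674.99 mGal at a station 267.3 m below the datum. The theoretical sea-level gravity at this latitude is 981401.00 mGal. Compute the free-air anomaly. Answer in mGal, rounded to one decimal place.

Free-air correction = 0.3086 × -267.3 = -82.49 mGal
Free-air anomaly = 981674.99 − 981401.00 + (-82.49) = 191.50 mGal

191.5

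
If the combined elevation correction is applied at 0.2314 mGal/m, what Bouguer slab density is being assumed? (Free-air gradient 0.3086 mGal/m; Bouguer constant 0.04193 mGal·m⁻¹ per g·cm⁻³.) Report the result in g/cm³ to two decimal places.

0.2314 = 0.3086 − 0.04193 × ρ
ρ = (0.3086 − 0.2314) / 0.04193 = 1.84 g/cm³

1.84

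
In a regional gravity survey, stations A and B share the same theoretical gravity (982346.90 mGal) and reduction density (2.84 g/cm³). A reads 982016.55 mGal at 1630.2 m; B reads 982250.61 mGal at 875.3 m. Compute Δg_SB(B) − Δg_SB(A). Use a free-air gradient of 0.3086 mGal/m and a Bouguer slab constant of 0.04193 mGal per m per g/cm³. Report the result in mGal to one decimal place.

Δg_SB(A) = 982016.55 − 982346.90 + 0.3086×1630.2 − 0.04193×2.84×1630.2 = -21.40 mGal
Δg_SB(B) = 982250.61 − 982346.90 + 0.3086×875.3 − 0.04193×2.84×875.3 = 69.60 mGal
Difference = 69.60 − (-21.40) = 91.00 mGal

91.0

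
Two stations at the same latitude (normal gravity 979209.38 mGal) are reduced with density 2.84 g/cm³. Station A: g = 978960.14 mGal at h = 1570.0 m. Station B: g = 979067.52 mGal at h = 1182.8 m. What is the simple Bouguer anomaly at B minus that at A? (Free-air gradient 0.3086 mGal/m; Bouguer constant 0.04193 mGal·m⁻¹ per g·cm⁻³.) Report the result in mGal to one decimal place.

34.0

Δg_SB(A) = 978960.14 − 979209.38 + 0.3086×1570.0 − 0.04193×2.84×1570.0 = 48.30 mGal
Δg_SB(B) = 979067.52 − 979209.38 + 0.3086×1182.8 − 0.04193×2.84×1182.8 = 82.30 mGal
Difference = 82.30 − (48.30) = 34.00 mGal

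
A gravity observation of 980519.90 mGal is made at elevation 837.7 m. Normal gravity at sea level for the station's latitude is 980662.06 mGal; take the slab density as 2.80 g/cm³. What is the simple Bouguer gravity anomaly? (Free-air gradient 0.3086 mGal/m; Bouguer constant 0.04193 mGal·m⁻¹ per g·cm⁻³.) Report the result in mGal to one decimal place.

Free-air correction = 0.3086 × 837.7 = 258.51 mGal
Free-air anomaly = 980519.90 − 980662.06 + (258.51) = 116.35 mGal
Bouguer slab correction = 0.04193 × 2.80 × 837.7 = 98.35 mGal
Simple Bouguer anomaly = 116.35 − (98.35) = 18.00 mGal

18.0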